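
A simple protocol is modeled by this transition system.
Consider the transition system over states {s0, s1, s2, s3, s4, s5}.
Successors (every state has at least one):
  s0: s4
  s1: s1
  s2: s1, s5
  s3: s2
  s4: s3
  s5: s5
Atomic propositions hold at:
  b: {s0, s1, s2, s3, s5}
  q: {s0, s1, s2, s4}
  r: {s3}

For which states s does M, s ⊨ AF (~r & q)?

Sat(~r) = {s0, s1, s2, s4, s5}
Sat(~r & q) = {s0, s1, s2, s4}
AF (~r & q): least fixpoint, start Z0 = {s0, s1, s2, s4}, add states with every successor in Z. Z1 = {s0, s1, s2, s3, s4}; fixed.
Sat(AF (~r & q)) = {s0, s1, s2, s3, s4}

{s0, s1, s2, s3, s4}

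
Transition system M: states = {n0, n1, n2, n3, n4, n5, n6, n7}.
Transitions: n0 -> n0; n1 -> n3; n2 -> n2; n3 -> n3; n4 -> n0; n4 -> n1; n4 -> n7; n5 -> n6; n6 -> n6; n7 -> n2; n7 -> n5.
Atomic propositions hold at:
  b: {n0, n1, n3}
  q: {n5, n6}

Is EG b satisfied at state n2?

EG b: greatest fixpoint, start Z0 = {n0, n1, n3}, keep only states in Sat with some successor in Z. Already a fixed point.
Sat(EG b) = {n0, n1, n3}
n2 ∉ Sat(EG b) = {n0, n1, n3}, so the formula does not hold at n2.

No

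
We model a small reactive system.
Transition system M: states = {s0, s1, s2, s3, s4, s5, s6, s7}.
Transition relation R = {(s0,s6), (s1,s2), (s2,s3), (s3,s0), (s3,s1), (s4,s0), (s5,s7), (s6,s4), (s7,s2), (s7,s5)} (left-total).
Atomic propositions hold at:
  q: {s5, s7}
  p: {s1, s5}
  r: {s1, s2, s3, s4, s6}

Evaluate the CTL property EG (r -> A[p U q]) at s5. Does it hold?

Yes

A[p U q]: least fixpoint, start Z0 = Sat(q) = {s5, s7}, add states in Sat(p) with every successor in Z. Already a fixed point.
Sat(A[p U q]) = {s5, s7}
Sat(r -> A[p U q]) = {s0, s5, s7}
EG (r -> A[p U q]): greatest fixpoint, start Z0 = {s0, s5, s7}, keep only states in Sat with some successor in Z. Z1 = {s5, s7}; fixed.
Sat(EG (r -> A[p U q])) = {s5, s7}
s5 ∈ Sat(EG (r -> A[p U q])) = {s5, s7}, so the formula holds at s5.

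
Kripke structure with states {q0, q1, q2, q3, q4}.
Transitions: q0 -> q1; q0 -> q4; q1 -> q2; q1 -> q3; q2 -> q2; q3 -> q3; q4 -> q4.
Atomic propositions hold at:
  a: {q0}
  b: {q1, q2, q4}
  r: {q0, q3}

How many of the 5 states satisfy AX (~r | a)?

3

Sat(~r) = {q1, q2, q4}
Sat(~r | a) = {q0, q1, q2, q4}
Sat(AX (~r | a)) = {s : every successor in {q0, q1, q2, q4}} = {q0, q2, q4}
|Sat(AX (~r | a))| = |{q0, q2, q4}| = 3.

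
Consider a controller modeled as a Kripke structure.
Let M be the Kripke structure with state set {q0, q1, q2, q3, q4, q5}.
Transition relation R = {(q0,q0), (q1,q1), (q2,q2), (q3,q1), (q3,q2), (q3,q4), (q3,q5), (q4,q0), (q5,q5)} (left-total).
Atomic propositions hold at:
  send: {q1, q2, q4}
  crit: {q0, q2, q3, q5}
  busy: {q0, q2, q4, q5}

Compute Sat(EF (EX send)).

{q1, q2, q3}

Sat(EX send) = {s : some successor in {q1, q2, q4}} = {q1, q2, q3}
EF (EX send): least fixpoint, start Z0 = {q1, q2, q3}, add states with some successor in Z. Already a fixed point.
Sat(EF (EX send)) = {q1, q2, q3}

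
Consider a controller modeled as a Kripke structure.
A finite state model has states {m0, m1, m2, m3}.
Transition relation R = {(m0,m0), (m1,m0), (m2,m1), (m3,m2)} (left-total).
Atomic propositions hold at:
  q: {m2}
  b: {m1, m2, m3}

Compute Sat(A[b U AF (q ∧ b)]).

{m2, m3}

Sat(q ∧ b) = {m2}
AF (q ∧ b): least fixpoint, start Z0 = {m2}, add states with every successor in Z. Z1 = {m2, m3}; fixed.
Sat(AF (q ∧ b)) = {m2, m3}
A[b U AF (q ∧ b)]: least fixpoint, start Z0 = Sat(AF (q ∧ b)) = {m2, m3}, add states in Sat(b) with every successor in Z. Already a fixed point.
Sat(A[b U AF (q ∧ b)]) = {m2, m3}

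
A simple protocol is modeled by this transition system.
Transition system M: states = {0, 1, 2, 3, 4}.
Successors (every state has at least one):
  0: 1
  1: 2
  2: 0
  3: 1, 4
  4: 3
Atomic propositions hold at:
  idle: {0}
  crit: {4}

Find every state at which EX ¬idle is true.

Sat(¬idle) = {1, 2, 3, 4}
Sat(EX ¬idle) = {s : some successor in {1, 2, 3, 4}} = {0, 1, 3, 4}

{0, 1, 3, 4}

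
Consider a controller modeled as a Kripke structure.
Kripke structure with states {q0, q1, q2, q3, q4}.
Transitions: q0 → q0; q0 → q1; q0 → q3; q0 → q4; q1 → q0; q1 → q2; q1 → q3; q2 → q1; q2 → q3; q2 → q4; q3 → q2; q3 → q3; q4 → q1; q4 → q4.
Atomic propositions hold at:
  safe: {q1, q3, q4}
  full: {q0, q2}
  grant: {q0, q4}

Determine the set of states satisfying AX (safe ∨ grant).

{q0, q2, q4}

Sat(safe ∨ grant) = {q0, q1, q3, q4}
Sat(AX (safe ∨ grant)) = {s : every successor in {q0, q1, q3, q4}} = {q0, q2, q4}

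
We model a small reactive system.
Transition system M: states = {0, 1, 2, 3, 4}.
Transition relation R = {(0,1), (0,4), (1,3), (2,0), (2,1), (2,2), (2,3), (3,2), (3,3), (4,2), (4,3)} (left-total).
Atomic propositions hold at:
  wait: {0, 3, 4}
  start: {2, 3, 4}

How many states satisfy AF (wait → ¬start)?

Sat(¬start) = {0, 1}
Sat(wait → ¬start) = {0, 1, 2}
AF (wait → ¬start): least fixpoint, start Z0 = {0, 1, 2}, add states with every successor in Z. Already a fixed point.
Sat(AF (wait → ¬start)) = {0, 1, 2}
|Sat(AF (wait → ¬start))| = |{0, 1, 2}| = 3.

3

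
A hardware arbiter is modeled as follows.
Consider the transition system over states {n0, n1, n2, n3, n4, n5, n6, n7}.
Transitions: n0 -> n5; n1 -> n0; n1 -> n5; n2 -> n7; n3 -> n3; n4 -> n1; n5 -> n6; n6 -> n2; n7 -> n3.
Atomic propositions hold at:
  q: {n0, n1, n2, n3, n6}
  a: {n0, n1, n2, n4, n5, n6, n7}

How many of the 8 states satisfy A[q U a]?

7

A[q U a]: least fixpoint, start Z0 = Sat(a) = {n0, n1, n2, n4, n5, n6, n7}, add states in Sat(q) with every successor in Z. Already a fixed point.
Sat(A[q U a]) = {n0, n1, n2, n4, n5, n6, n7}
|Sat(A[q U a])| = |{n0, n1, n2, n4, n5, n6, n7}| = 7.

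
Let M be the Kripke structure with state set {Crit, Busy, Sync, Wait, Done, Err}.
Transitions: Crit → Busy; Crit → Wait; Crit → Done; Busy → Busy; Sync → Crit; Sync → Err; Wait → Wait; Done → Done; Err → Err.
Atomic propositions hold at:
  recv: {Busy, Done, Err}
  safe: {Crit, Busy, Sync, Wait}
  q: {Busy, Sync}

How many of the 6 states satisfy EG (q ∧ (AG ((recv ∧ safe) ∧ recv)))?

Sat(recv ∧ safe) = {Busy}
Sat((recv ∧ safe) ∧ recv) = {Busy}
AG ((recv ∧ safe) ∧ recv): greatest fixpoint, start Z0 = {Busy}, keep only states in Sat with every successor in Z. Already a fixed point.
Sat(AG ((recv ∧ safe) ∧ recv)) = {Busy}
Sat(q ∧ (AG ((recv ∧ safe) ∧ recv))) = {Busy}
EG (q ∧ (AG ((recv ∧ safe) ∧ recv))): greatest fixpoint, start Z0 = {Busy}, keep only states in Sat with some successor in Z. Already a fixed point.
Sat(EG (q ∧ (AG ((recv ∧ safe) ∧ recv)))) = {Busy}
|Sat(EG (q ∧ (AG ((recv ∧ safe) ∧ recv))))| = |{Busy}| = 1.

1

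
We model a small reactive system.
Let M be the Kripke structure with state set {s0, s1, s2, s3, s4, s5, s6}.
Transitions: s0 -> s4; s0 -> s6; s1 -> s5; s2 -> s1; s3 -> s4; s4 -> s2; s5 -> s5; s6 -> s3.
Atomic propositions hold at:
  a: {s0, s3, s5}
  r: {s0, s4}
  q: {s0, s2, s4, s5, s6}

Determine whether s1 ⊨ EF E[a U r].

No

E[a U r]: least fixpoint, start Z0 = Sat(r) = {s0, s4}, add states in Sat(a) with some successor in Z. Z1 = {s0, s3, s4}; fixed.
Sat(E[a U r]) = {s0, s3, s4}
EF E[a U r]: least fixpoint, start Z0 = {s0, s3, s4}, add states with some successor in Z. Z1 = {s0, s3, s4, s6}; fixed.
Sat(EF E[a U r]) = {s0, s3, s4, s6}
s1 ∉ Sat(EF E[a U r]) = {s0, s3, s4, s6}, so the formula does not hold at s1.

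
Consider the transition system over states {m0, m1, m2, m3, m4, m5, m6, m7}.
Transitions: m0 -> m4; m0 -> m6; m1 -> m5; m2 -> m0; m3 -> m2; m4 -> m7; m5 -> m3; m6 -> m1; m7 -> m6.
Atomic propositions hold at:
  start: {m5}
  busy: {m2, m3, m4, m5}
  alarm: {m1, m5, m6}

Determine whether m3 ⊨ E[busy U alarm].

E[busy U alarm]: least fixpoint, start Z0 = Sat(alarm) = {m1, m5, m6}, add states in Sat(busy) with some successor in Z. Already a fixed point.
Sat(E[busy U alarm]) = {m1, m5, m6}
m3 ∉ Sat(E[busy U alarm]) = {m1, m5, m6}, so the formula does not hold at m3.

No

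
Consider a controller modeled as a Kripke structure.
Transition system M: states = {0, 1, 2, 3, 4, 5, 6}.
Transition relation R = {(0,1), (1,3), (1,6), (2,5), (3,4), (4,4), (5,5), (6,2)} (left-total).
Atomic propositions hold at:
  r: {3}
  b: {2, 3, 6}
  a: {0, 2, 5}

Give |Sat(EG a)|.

EG a: greatest fixpoint, start Z0 = {0, 2, 5}, keep only states in Sat with some successor in Z. Z1 = {2, 5}; fixed.
Sat(EG a) = {2, 5}
|Sat(EG a)| = |{2, 5}| = 2.

2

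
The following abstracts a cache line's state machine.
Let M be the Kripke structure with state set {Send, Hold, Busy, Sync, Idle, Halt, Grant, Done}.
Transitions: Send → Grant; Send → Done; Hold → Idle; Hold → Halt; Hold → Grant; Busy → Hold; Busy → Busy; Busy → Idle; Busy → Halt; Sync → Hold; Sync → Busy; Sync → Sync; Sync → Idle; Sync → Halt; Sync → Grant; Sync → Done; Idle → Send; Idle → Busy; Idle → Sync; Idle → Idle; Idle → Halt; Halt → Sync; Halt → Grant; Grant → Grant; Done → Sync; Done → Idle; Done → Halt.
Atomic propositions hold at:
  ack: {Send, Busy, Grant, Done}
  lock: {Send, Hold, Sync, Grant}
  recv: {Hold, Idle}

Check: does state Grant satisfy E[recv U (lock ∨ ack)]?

Sat(lock ∨ ack) = {Send, Hold, Busy, Sync, Grant, Done}
E[recv U (lock ∨ ack)]: least fixpoint, start Z0 = Sat((lock ∨ ack)) = {Send, Hold, Busy, Sync, Grant, Done}, add states in Sat(recv) with some successor in Z. Z1 = {Send, Hold, Busy, Sync, Idle, Grant, Done}; fixed.
Sat(E[recv U (lock ∨ ack)]) = {Send, Hold, Busy, Sync, Idle, Grant, Done}
Grant ∈ Sat(E[recv U (lock ∨ ack)]) = {Send, Hold, Busy, Sync, Idle, Grant, Done}, so the formula holds at Grant.

Yes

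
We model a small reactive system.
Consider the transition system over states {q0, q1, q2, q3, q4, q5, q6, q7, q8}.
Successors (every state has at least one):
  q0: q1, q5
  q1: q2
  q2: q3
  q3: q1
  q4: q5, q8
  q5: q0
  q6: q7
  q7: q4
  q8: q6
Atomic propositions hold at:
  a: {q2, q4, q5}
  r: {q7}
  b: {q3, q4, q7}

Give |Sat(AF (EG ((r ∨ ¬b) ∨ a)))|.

Sat(¬b) = {q0, q1, q2, q5, q6, q8}
Sat(r ∨ ¬b) = {q0, q1, q2, q5, q6, q7, q8}
Sat((r ∨ ¬b) ∨ a) = {q0, q1, q2, q4, q5, q6, q7, q8}
EG ((r ∨ ¬b) ∨ a): greatest fixpoint, start Z0 = {q0, q1, q2, q4, q5, q6, q7, q8}, keep only states in Sat with some successor in Z. Z1 = {q0, q1, q4, q5, q6, q7, q8}; Z2 = {q0, q4, q5, q6, q7, q8}; fixed.
Sat(EG ((r ∨ ¬b) ∨ a)) = {q0, q4, q5, q6, q7, q8}
AF (EG ((r ∨ ¬b) ∨ a)): least fixpoint, start Z0 = {q0, q4, q5, q6, q7, q8}, add states with every successor in Z. Already a fixed point.
Sat(AF (EG ((r ∨ ¬b) ∨ a))) = {q0, q4, q5, q6, q7, q8}
|Sat(AF (EG ((r ∨ ¬b) ∨ a)))| = |{q0, q4, q5, q6, q7, q8}| = 6.

6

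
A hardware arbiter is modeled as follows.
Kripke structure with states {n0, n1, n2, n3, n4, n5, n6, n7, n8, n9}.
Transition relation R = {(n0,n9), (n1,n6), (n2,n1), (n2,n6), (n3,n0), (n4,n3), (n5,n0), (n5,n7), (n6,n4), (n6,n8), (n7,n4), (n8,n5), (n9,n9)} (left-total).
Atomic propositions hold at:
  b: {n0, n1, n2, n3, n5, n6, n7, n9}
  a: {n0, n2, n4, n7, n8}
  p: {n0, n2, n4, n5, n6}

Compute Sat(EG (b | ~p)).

Sat(~p) = {n1, n3, n7, n8, n9}
Sat(b | ~p) = {n0, n1, n2, n3, n5, n6, n7, n8, n9}
EG (b | ~p): greatest fixpoint, start Z0 = {n0, n1, n2, n3, n5, n6, n7, n8, n9}, keep only states in Sat with some successor in Z. Z1 = {n0, n1, n2, n3, n5, n6, n8, n9}; fixed.
Sat(EG (b | ~p)) = {n0, n1, n2, n3, n5, n6, n8, n9}

{n0, n1, n2, n3, n5, n6, n8, n9}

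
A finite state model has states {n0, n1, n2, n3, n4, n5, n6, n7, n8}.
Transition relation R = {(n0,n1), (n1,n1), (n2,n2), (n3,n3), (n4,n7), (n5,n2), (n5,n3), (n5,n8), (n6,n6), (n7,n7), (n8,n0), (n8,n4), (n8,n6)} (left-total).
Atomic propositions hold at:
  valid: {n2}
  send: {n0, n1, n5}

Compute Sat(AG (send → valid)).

Sat(send → valid) = {n2, n3, n4, n6, n7, n8}
AG (send → valid): greatest fixpoint, start Z0 = {n2, n3, n4, n6, n7, n8}, keep only states in Sat with every successor in Z. Z1 = {n2, n3, n4, n6, n7}; fixed.
Sat(AG (send → valid)) = {n2, n3, n4, n6, n7}

{n2, n3, n4, n6, n7}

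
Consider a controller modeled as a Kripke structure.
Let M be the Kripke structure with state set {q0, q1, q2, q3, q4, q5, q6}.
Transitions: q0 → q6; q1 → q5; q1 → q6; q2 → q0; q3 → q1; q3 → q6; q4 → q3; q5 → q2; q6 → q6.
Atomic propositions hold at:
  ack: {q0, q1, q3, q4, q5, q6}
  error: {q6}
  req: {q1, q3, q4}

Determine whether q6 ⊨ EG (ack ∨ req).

Sat(ack ∨ req) = {q0, q1, q3, q4, q5, q6}
EG (ack ∨ req): greatest fixpoint, start Z0 = {q0, q1, q3, q4, q5, q6}, keep only states in Sat with some successor in Z. Z1 = {q0, q1, q3, q4, q6}; fixed.
Sat(EG (ack ∨ req)) = {q0, q1, q3, q4, q6}
q6 ∈ Sat(EG (ack ∨ req)) = {q0, q1, q3, q4, q6}, so the formula holds at q6.

Yes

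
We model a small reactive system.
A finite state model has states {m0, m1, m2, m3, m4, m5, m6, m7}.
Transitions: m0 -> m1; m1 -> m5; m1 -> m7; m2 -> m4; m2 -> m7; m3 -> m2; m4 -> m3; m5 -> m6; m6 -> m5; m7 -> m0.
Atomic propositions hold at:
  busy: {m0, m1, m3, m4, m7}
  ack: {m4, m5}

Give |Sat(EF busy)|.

EF busy: least fixpoint, start Z0 = {m0, m1, m3, m4, m7}, add states with some successor in Z. Z1 = {m0, m1, m2, m3, m4, m7}; fixed.
Sat(EF busy) = {m0, m1, m2, m3, m4, m7}
|Sat(EF busy)| = |{m0, m1, m2, m3, m4, m7}| = 6.

6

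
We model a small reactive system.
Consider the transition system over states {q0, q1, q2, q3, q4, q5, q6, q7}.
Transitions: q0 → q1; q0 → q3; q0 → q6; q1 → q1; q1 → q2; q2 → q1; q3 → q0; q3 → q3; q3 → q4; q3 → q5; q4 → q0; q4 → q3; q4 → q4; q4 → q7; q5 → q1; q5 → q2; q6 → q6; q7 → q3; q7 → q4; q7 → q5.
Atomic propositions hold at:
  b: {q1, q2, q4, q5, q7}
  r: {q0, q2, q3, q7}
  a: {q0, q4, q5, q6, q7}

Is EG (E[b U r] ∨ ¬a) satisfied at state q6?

No

E[b U r]: least fixpoint, start Z0 = Sat(r) = {q0, q2, q3, q7}, add states in Sat(b) with some successor in Z. Z1 = {q0, q1, q2, q3, q4, q5, q7}; fixed.
Sat(E[b U r]) = {q0, q1, q2, q3, q4, q5, q7}
Sat(¬a) = {q1, q2, q3}
Sat(E[b U r] ∨ ¬a) = {q0, q1, q2, q3, q4, q5, q7}
EG (E[b U r] ∨ ¬a): greatest fixpoint, start Z0 = {q0, q1, q2, q3, q4, q5, q7}, keep only states in Sat with some successor in Z. Already a fixed point.
Sat(EG (E[b U r] ∨ ¬a)) = {q0, q1, q2, q3, q4, q5, q7}
q6 ∉ Sat(EG (E[b U r] ∨ ¬a)) = {q0, q1, q2, q3, q4, q5, q7}, so the formula does not hold at q6.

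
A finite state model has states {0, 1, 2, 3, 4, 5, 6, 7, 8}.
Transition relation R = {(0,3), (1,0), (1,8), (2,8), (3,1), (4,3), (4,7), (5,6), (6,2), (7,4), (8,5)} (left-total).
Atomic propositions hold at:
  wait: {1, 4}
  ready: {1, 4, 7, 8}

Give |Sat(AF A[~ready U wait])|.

Sat(~ready) = {0, 2, 3, 5, 6}
A[~ready U wait]: least fixpoint, start Z0 = Sat(wait) = {1, 4}, add states in Sat(~ready) with every successor in Z. Z1 = {1, 3, 4}; Z2 = {0, 1, 3, 4}; fixed.
Sat(A[~ready U wait]) = {0, 1, 3, 4}
AF A[~ready U wait]: least fixpoint, start Z0 = {0, 1, 3, 4}, add states with every successor in Z. Z1 = {0, 1, 3, 4, 7}; fixed.
Sat(AF A[~ready U wait]) = {0, 1, 3, 4, 7}
|Sat(AF A[~ready U wait])| = |{0, 1, 3, 4, 7}| = 5.

5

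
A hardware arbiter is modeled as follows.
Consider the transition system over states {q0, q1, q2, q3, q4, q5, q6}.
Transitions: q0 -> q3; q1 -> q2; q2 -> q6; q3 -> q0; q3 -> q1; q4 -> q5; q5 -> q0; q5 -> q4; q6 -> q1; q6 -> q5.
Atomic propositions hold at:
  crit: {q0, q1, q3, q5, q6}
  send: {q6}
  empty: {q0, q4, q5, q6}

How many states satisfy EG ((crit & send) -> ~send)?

Sat(crit & send) = {q6}
Sat(~send) = {q0, q1, q2, q3, q4, q5}
Sat((crit & send) -> ~send) = {q0, q1, q2, q3, q4, q5}
EG ((crit & send) -> ~send): greatest fixpoint, start Z0 = {q0, q1, q2, q3, q4, q5}, keep only states in Sat with some successor in Z. Z1 = {q0, q1, q3, q4, q5}; Z2 = {q0, q3, q4, q5}; fixed.
Sat(EG ((crit & send) -> ~send)) = {q0, q3, q4, q5}
|Sat(EG ((crit & send) -> ~send))| = |{q0, q3, q4, q5}| = 4.

4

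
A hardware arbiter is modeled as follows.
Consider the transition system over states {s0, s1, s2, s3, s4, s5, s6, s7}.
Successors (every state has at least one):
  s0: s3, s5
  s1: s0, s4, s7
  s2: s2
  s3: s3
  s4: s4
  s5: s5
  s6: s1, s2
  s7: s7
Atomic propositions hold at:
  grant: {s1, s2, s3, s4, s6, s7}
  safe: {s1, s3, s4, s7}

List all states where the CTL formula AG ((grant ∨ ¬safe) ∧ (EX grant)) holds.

{s2, s3, s4, s7}

Sat(¬safe) = {s0, s2, s5, s6}
Sat(grant ∨ ¬safe) = {s0, s1, s2, s3, s4, s5, s6, s7}
Sat(EX grant) = {s : some successor in {s1, s2, s3, s4, s6, s7}} = {s0, s1, s2, s3, s4, s6, s7}
Sat((grant ∨ ¬safe) ∧ (EX grant)) = {s0, s1, s2, s3, s4, s6, s7}
AG ((grant ∨ ¬safe) ∧ (EX grant)): greatest fixpoint, start Z0 = {s0, s1, s2, s3, s4, s6, s7}, keep only states in Sat with every successor in Z. Z1 = {s1, s2, s3, s4, s6, s7}; Z2 = {s2, s3, s4, s6, s7}; Z3 = {s2, s3, s4, s7}; fixed.
Sat(AG ((grant ∨ ¬safe) ∧ (EX grant))) = {s2, s3, s4, s7}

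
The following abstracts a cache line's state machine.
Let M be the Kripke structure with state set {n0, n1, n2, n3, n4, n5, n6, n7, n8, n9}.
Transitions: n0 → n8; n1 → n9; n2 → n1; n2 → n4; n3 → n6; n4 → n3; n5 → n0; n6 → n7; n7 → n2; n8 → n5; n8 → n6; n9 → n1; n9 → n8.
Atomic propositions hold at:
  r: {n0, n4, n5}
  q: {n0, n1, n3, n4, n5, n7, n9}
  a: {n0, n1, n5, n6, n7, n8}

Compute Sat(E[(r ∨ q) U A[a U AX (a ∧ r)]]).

Sat(r ∨ q) = {n0, n1, n3, n4, n5, n7, n9}
Sat(a ∧ r) = {n0, n5}
Sat(AX (a ∧ r)) = {s : every successor in {n0, n5}} = {n5}
A[a U AX (a ∧ r)]: least fixpoint, start Z0 = Sat(AX (a ∧ r)) = {n5}, add states in Sat(a) with every successor in Z. Already a fixed point.
Sat(A[a U AX (a ∧ r)]) = {n5}
E[(r ∨ q) U A[a U AX (a ∧ r)]]: least fixpoint, start Z0 = Sat(A[a U AX (a ∧ r)]) = {n5}, add states in Sat(r ∨ q) with some successor in Z. Already a fixed point.
Sat(E[(r ∨ q) U A[a U AX (a ∧ r)]]) = {n5}

{n5}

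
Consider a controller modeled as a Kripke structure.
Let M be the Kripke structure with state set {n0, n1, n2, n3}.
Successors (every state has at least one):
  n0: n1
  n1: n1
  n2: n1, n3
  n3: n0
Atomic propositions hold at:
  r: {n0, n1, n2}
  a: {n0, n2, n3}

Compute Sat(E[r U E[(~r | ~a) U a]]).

{n0, n2, n3}

Sat(~r) = {n3}
Sat(~a) = {n1}
Sat(~r | ~a) = {n1, n3}
E[(~r | ~a) U a]: least fixpoint, start Z0 = Sat(a) = {n0, n2, n3}, add states in Sat(~r | ~a) with some successor in Z. Already a fixed point.
Sat(E[(~r | ~a) U a]) = {n0, n2, n3}
E[r U E[(~r | ~a) U a]]: least fixpoint, start Z0 = Sat(E[(~r | ~a) U a]) = {n0, n2, n3}, add states in Sat(r) with some successor in Z. Already a fixed point.
Sat(E[r U E[(~r | ~a) U a]]) = {n0, n2, n3}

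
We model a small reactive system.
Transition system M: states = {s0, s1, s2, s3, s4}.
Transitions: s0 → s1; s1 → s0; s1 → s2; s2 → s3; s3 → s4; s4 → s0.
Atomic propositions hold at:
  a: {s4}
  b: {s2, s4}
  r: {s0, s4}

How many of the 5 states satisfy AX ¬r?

2

Sat(¬r) = {s1, s2, s3}
Sat(AX ¬r) = {s : every successor in {s1, s2, s3}} = {s0, s2}
|Sat(AX ¬r)| = |{s0, s2}| = 2.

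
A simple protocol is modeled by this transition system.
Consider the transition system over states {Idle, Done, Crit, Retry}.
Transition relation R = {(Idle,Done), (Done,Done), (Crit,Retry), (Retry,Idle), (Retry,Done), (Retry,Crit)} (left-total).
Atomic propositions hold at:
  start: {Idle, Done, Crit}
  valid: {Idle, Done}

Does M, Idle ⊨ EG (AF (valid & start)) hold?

Sat(valid & start) = {Idle, Done}
AF (valid & start): least fixpoint, start Z0 = {Idle, Done}, add states with every successor in Z. Already a fixed point.
Sat(AF (valid & start)) = {Idle, Done}
EG (AF (valid & start)): greatest fixpoint, start Z0 = {Idle, Done}, keep only states in Sat with some successor in Z. Already a fixed point.
Sat(EG (AF (valid & start))) = {Idle, Done}
Idle ∈ Sat(EG (AF (valid & start))) = {Idle, Done}, so the formula holds at Idle.

Yes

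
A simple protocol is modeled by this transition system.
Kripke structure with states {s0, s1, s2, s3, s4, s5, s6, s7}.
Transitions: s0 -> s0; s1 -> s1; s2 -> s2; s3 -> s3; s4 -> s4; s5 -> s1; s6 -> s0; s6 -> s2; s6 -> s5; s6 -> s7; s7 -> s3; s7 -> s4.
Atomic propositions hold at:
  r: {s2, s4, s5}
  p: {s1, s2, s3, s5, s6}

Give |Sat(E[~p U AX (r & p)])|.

1

Sat(~p) = {s0, s4, s7}
Sat(r & p) = {s2, s5}
Sat(AX (r & p)) = {s : every successor in {s2, s5}} = {s2}
E[~p U AX (r & p)]: least fixpoint, start Z0 = Sat(AX (r & p)) = {s2}, add states in Sat(~p) with some successor in Z. Already a fixed point.
Sat(E[~p U AX (r & p)]) = {s2}
|Sat(E[~p U AX (r & p)])| = |{s2}| = 1.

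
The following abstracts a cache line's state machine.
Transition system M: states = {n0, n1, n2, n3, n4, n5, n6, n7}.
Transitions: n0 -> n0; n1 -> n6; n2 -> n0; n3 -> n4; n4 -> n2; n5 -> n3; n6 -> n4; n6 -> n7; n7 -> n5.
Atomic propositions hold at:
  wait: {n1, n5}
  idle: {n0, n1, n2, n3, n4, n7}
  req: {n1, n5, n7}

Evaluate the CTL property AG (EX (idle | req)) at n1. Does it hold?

No

Sat(idle | req) = {n0, n1, n2, n3, n4, n5, n7}
Sat(EX (idle | req)) = {s : some successor in {n0, n1, n2, n3, n4, n5, n7}} = {n0, n2, n3, n4, n5, n6, n7}
AG (EX (idle | req)): greatest fixpoint, start Z0 = {n0, n2, n3, n4, n5, n6, n7}, keep only states in Sat with every successor in Z. Already a fixed point.
Sat(AG (EX (idle | req))) = {n0, n2, n3, n4, n5, n6, n7}
n1 ∉ Sat(AG (EX (idle | req))) = {n0, n2, n3, n4, n5, n6, n7}, so the formula does not hold at n1.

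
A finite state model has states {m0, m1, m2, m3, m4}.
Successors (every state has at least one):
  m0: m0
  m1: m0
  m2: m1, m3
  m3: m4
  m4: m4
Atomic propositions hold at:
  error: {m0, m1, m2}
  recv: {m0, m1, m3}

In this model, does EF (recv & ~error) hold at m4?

No

Sat(~error) = {m3, m4}
Sat(recv & ~error) = {m3}
EF (recv & ~error): least fixpoint, start Z0 = {m3}, add states with some successor in Z. Z1 = {m2, m3}; fixed.
Sat(EF (recv & ~error)) = {m2, m3}
m4 ∉ Sat(EF (recv & ~error)) = {m2, m3}, so the formula does not hold at m4.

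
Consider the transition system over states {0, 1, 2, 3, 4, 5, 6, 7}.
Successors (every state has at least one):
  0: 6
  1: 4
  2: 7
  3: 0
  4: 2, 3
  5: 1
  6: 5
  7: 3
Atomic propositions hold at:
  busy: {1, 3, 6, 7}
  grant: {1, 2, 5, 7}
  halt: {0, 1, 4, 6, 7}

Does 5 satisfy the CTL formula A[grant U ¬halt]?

Sat(¬halt) = {2, 3, 5}
A[grant U ¬halt]: least fixpoint, start Z0 = Sat(¬halt) = {2, 3, 5}, add states in Sat(grant) with every successor in Z. Z1 = {2, 3, 5, 7}; fixed.
Sat(A[grant U ¬halt]) = {2, 3, 5, 7}
5 ∈ Sat(A[grant U ¬halt]) = {2, 3, 5, 7}, so the formula holds at 5.

Yes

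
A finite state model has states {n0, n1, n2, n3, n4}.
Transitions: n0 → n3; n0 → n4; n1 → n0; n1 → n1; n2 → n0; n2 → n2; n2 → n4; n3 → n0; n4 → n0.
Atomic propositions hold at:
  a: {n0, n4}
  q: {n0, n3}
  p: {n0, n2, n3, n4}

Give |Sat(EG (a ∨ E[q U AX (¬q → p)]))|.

Sat(¬q) = {n1, n2, n4}
Sat(¬q → p) = {n0, n2, n3, n4}
Sat(AX (¬q → p)) = {s : every successor in {n0, n2, n3, n4}} = {n0, n2, n3, n4}
E[q U AX (¬q → p)]: least fixpoint, start Z0 = Sat(AX (¬q → p)) = {n0, n2, n3, n4}, add states in Sat(q) with some successor in Z. Already a fixed point.
Sat(E[q U AX (¬q → p)]) = {n0, n2, n3, n4}
Sat(a ∨ E[q U AX (¬q → p)]) = {n0, n2, n3, n4}
EG (a ∨ E[q U AX (¬q → p)]): greatest fixpoint, start Z0 = {n0, n2, n3, n4}, keep only states in Sat with some successor in Z. Already a fixed point.
Sat(EG (a ∨ E[q U AX (¬q → p)])) = {n0, n2, n3, n4}
|Sat(EG (a ∨ E[q U AX (¬q → p)]))| = |{n0, n2, n3, n4}| = 4.

4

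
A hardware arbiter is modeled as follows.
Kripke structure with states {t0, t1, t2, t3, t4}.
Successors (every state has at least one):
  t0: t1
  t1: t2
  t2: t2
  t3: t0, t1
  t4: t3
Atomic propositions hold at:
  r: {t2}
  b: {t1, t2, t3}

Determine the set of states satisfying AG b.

AG b: greatest fixpoint, start Z0 = {t1, t2, t3}, keep only states in Sat with every successor in Z. Z1 = {t1, t2}; fixed.
Sat(AG b) = {t1, t2}

{t1, t2}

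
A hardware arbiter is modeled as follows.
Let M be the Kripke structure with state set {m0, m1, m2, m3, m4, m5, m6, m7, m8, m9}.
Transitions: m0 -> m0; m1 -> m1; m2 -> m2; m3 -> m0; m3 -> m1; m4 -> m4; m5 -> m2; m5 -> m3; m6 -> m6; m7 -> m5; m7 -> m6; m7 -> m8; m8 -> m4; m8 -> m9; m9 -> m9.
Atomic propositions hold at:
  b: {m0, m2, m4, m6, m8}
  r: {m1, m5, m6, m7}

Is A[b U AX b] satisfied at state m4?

Yes

Sat(AX b) = {s : every successor in {m0, m2, m4, m6, m8}} = {m0, m2, m4, m6}
A[b U AX b]: least fixpoint, start Z0 = Sat(AX b) = {m0, m2, m4, m6}, add states in Sat(b) with every successor in Z. Already a fixed point.
Sat(A[b U AX b]) = {m0, m2, m4, m6}
m4 ∈ Sat(A[b U AX b]) = {m0, m2, m4, m6}, so the formula holds at m4.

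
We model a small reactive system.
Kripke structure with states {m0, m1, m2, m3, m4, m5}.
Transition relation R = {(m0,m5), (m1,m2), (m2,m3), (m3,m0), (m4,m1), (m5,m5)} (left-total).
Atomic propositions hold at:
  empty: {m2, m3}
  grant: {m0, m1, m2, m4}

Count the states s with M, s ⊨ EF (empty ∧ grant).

3

Sat(empty ∧ grant) = {m2}
EF (empty ∧ grant): least fixpoint, start Z0 = {m2}, add states with some successor in Z. Z1 = {m1, m2}; Z2 = {m1, m2, m4}; fixed.
Sat(EF (empty ∧ grant)) = {m1, m2, m4}
|Sat(EF (empty ∧ grant))| = |{m1, m2, m4}| = 3.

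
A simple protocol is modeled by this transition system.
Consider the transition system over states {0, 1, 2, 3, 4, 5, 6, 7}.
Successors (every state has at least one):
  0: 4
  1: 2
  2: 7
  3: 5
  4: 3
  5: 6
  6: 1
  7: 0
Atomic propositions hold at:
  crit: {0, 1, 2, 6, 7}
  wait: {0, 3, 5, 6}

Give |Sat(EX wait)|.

4

Sat(EX wait) = {s : some successor in {0, 3, 5, 6}} = {3, 4, 5, 7}
|Sat(EX wait)| = |{3, 4, 5, 7}| = 4.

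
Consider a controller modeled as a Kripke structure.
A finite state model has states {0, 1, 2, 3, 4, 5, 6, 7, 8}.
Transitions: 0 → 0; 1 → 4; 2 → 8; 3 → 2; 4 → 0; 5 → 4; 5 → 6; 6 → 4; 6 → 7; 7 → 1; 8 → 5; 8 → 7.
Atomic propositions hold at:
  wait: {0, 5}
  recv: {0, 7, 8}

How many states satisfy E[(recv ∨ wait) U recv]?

3

Sat(recv ∨ wait) = {0, 5, 7, 8}
E[(recv ∨ wait) U recv]: least fixpoint, start Z0 = Sat(recv) = {0, 7, 8}, add states in Sat(recv ∨ wait) with some successor in Z. Already a fixed point.
Sat(E[(recv ∨ wait) U recv]) = {0, 7, 8}
|Sat(E[(recv ∨ wait) U recv])| = |{0, 7, 8}| = 3.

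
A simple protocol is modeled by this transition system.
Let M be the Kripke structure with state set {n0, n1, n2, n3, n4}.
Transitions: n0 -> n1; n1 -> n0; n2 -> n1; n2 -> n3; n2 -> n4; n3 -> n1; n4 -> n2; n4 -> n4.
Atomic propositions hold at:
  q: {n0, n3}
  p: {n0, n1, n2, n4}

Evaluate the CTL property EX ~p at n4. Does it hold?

No

Sat(~p) = {n3}
Sat(EX ~p) = {s : some successor in {n3}} = {n2}
n4 ∉ Sat(EX ~p) = {n2}, so the formula does not hold at n4.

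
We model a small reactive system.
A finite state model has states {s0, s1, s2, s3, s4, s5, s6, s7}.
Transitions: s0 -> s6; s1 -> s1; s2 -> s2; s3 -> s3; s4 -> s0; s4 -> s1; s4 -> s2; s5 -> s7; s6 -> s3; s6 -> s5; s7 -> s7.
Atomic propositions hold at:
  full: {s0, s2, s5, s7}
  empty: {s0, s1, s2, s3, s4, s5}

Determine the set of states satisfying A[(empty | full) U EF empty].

Sat(empty | full) = {s0, s1, s2, s3, s4, s5, s7}
EF empty: least fixpoint, start Z0 = {s0, s1, s2, s3, s4, s5}, add states with some successor in Z. Z1 = {s0, s1, s2, s3, s4, s5, s6}; fixed.
Sat(EF empty) = {s0, s1, s2, s3, s4, s5, s6}
A[(empty | full) U EF empty]: least fixpoint, start Z0 = Sat(EF empty) = {s0, s1, s2, s3, s4, s5, s6}, add states in Sat(empty | full) with every successor in Z. Already a fixed point.
Sat(A[(empty | full) U EF empty]) = {s0, s1, s2, s3, s4, s5, s6}

{s0, s1, s2, s3, s4, s5, s6}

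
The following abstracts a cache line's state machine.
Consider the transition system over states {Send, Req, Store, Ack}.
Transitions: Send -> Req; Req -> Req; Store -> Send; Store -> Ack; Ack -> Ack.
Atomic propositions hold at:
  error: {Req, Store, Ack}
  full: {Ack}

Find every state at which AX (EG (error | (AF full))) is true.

{Send, Req, Ack}

AF full: least fixpoint, start Z0 = {Ack}, add states with every successor in Z. Already a fixed point.
Sat(AF full) = {Ack}
Sat(error | (AF full)) = {Req, Store, Ack}
EG (error | (AF full)): greatest fixpoint, start Z0 = {Req, Store, Ack}, keep only states in Sat with some successor in Z. Already a fixed point.
Sat(EG (error | (AF full))) = {Req, Store, Ack}
Sat(AX (EG (error | (AF full)))) = {s : every successor in {Req, Store, Ack}} = {Send, Req, Ack}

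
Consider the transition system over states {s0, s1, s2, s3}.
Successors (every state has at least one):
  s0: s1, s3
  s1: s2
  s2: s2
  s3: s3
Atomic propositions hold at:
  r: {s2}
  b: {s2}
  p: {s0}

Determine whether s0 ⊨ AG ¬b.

Sat(¬b) = {s0, s1, s3}
AG ¬b: greatest fixpoint, start Z0 = {s0, s1, s3}, keep only states in Sat with every successor in Z. Z1 = {s0, s3}; Z2 = {s3}; fixed.
Sat(AG ¬b) = {s3}
s0 ∉ Sat(AG ¬b) = {s3}, so the formula does not hold at s0.

No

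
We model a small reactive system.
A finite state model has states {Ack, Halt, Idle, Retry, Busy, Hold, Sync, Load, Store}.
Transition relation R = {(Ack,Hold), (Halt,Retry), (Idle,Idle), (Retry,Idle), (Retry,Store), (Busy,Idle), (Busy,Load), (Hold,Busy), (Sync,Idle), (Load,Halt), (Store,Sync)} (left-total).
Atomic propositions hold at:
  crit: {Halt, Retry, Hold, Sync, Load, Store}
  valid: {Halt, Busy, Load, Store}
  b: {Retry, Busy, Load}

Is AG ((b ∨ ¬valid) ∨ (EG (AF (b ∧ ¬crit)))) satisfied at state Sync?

Yes

Sat(¬valid) = {Ack, Idle, Retry, Hold, Sync}
Sat(b ∨ ¬valid) = {Ack, Idle, Retry, Busy, Hold, Sync, Load}
Sat(¬crit) = {Ack, Idle, Busy}
Sat(b ∧ ¬crit) = {Busy}
AF (b ∧ ¬crit): least fixpoint, start Z0 = {Busy}, add states with every successor in Z. Z1 = {Busy, Hold}; Z2 = {Ack, Busy, Hold}; fixed.
Sat(AF (b ∧ ¬crit)) = {Ack, Busy, Hold}
EG (AF (b ∧ ¬crit)): greatest fixpoint, start Z0 = {Ack, Busy, Hold}, keep only states in Sat with some successor in Z. Z1 = {Ack, Hold}; Z2 = {Ack}; Z3 = ∅; fixed.
Sat(EG (AF (b ∧ ¬crit))) = ∅
Sat((b ∨ ¬valid) ∨ (EG (AF (b ∧ ¬crit)))) = {Ack, Idle, Retry, Busy, Hold, Sync, Load}
AG ((b ∨ ¬valid) ∨ (EG (AF (b ∧ ¬crit)))): greatest fixpoint, start Z0 = {Ack, Idle, Retry, Busy, Hold, Sync, Load}, keep only states in Sat with every successor in Z. Z1 = {Ack, Idle, Busy, Hold, Sync}; Z2 = {Ack, Idle, Hold, Sync}; Z3 = {Ack, Idle, Sync}; Z4 = {Idle, Sync}; fixed.
Sat(AG ((b ∨ ¬valid) ∨ (EG (AF (b ∧ ¬crit))))) = {Idle, Sync}
Sync ∈ Sat(AG ((b ∨ ¬valid) ∨ (EG (AF (b ∧ ¬crit))))) = {Idle, Sync}, so the formula holds at Sync.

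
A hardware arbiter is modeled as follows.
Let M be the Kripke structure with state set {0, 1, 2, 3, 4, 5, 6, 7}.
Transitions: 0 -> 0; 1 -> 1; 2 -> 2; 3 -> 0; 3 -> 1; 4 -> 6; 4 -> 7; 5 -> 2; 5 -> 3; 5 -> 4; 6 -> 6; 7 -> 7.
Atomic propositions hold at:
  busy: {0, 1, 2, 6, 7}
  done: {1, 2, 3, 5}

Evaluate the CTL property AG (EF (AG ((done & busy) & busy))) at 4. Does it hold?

Sat(done & busy) = {1, 2}
Sat((done & busy) & busy) = {1, 2}
AG ((done & busy) & busy): greatest fixpoint, start Z0 = {1, 2}, keep only states in Sat with every successor in Z. Already a fixed point.
Sat(AG ((done & busy) & busy)) = {1, 2}
EF (AG ((done & busy) & busy)): least fixpoint, start Z0 = {1, 2}, add states with some successor in Z. Z1 = {1, 2, 3, 5}; fixed.
Sat(EF (AG ((done & busy) & busy))) = {1, 2, 3, 5}
AG (EF (AG ((done & busy) & busy))): greatest fixpoint, start Z0 = {1, 2, 3, 5}, keep only states in Sat with every successor in Z. Z1 = {1, 2}; fixed.
Sat(AG (EF (AG ((done & busy) & busy)))) = {1, 2}
4 ∉ Sat(AG (EF (AG ((done & busy) & busy)))) = {1, 2}, so the formula does not hold at 4.

No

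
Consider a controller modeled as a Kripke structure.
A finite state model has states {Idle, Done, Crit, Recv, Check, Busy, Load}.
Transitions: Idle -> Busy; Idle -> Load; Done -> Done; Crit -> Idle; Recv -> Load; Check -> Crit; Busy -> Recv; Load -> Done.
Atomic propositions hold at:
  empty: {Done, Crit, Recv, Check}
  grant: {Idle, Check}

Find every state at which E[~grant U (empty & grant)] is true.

{Check}

Sat(~grant) = {Done, Crit, Recv, Busy, Load}
Sat(empty & grant) = {Check}
E[~grant U (empty & grant)]: least fixpoint, start Z0 = Sat((empty & grant)) = {Check}, add states in Sat(~grant) with some successor in Z. Already a fixed point.
Sat(E[~grant U (empty & grant)]) = {Check}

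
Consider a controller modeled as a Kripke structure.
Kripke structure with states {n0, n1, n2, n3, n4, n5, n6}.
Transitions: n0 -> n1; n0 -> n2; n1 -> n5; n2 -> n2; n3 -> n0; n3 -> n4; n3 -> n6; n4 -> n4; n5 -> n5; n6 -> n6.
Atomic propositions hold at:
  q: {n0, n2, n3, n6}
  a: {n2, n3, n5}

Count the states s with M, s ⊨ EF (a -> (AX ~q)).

Sat(~q) = {n1, n4, n5}
Sat(AX ~q) = {s : every successor in {n1, n4, n5}} = {n1, n4, n5}
Sat(a -> (AX ~q)) = {n0, n1, n4, n5, n6}
EF (a -> (AX ~q)): least fixpoint, start Z0 = {n0, n1, n4, n5, n6}, add states with some successor in Z. Z1 = {n0, n1, n3, n4, n5, n6}; fixed.
Sat(EF (a -> (AX ~q))) = {n0, n1, n3, n4, n5, n6}
|Sat(EF (a -> (AX ~q)))| = |{n0, n1, n3, n4, n5, n6}| = 6.

6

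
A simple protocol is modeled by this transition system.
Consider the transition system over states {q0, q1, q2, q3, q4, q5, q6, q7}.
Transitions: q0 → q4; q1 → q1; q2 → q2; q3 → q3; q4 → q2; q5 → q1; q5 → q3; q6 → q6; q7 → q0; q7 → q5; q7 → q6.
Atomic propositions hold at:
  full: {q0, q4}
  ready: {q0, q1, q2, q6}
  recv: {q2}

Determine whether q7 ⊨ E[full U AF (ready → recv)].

Yes

Sat(ready → recv) = {q2, q3, q4, q5, q7}
AF (ready → recv): least fixpoint, start Z0 = {q2, q3, q4, q5, q7}, add states with every successor in Z. Z1 = {q0, q2, q3, q4, q5, q7}; fixed.
Sat(AF (ready → recv)) = {q0, q2, q3, q4, q5, q7}
E[full U AF (ready → recv)]: least fixpoint, start Z0 = Sat(AF (ready → recv)) = {q0, q2, q3, q4, q5, q7}, add states in Sat(full) with some successor in Z. Already a fixed point.
Sat(E[full U AF (ready → recv)]) = {q0, q2, q3, q4, q5, q7}
q7 ∈ Sat(E[full U AF (ready → recv)]) = {q0, q2, q3, q4, q5, q7}, so the formula holds at q7.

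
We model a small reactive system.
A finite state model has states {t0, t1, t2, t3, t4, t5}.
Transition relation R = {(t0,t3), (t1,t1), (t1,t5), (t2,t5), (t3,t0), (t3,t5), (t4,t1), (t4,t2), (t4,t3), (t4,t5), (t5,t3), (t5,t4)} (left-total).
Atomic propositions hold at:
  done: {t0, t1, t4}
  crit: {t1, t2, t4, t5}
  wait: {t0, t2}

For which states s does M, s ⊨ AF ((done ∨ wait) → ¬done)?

Sat(done ∨ wait) = {t0, t1, t2, t4}
Sat(¬done) = {t2, t3, t5}
Sat((done ∨ wait) → ¬done) = {t2, t3, t5}
AF ((done ∨ wait) → ¬done): least fixpoint, start Z0 = {t2, t3, t5}, add states with every successor in Z. Z1 = {t0, t2, t3, t5}; fixed.
Sat(AF ((done ∨ wait) → ¬done)) = {t0, t2, t3, t5}

{t0, t2, t3, t5}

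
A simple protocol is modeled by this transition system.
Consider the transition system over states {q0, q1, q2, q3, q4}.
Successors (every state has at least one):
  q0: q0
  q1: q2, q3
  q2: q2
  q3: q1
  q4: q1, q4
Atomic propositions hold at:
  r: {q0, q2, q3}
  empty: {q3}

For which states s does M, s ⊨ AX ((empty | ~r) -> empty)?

Sat(~r) = {q1, q4}
Sat(empty | ~r) = {q1, q3, q4}
Sat((empty | ~r) -> empty) = {q0, q2, q3}
Sat(AX ((empty | ~r) -> empty)) = {s : every successor in {q0, q2, q3}} = {q0, q1, q2}

{q0, q1, q2}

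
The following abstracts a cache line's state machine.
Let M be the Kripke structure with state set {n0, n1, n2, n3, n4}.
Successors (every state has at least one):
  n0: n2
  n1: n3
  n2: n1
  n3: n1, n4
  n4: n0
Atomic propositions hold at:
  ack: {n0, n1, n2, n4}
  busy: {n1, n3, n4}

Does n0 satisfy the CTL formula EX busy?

Sat(EX busy) = {s : some successor in {n1, n3, n4}} = {n1, n2, n3}
n0 ∉ Sat(EX busy) = {n1, n2, n3}, so the formula does not hold at n0.

No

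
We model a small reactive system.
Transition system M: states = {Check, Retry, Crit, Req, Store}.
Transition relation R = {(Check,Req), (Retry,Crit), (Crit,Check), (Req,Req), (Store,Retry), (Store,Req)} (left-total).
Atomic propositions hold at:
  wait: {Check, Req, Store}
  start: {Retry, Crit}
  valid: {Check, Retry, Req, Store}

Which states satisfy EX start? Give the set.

Sat(EX start) = {s : some successor in {Retry, Crit}} = {Retry, Store}

{Retry, Store}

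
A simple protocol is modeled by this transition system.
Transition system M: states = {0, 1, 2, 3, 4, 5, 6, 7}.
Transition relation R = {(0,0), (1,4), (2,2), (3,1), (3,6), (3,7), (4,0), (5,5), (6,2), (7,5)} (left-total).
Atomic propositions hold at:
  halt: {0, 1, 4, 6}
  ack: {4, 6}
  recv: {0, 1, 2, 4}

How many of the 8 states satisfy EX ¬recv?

3

Sat(¬recv) = {3, 5, 6, 7}
Sat(EX ¬recv) = {s : some successor in {3, 5, 6, 7}} = {3, 5, 7}
|Sat(EX ¬recv)| = |{3, 5, 7}| = 3.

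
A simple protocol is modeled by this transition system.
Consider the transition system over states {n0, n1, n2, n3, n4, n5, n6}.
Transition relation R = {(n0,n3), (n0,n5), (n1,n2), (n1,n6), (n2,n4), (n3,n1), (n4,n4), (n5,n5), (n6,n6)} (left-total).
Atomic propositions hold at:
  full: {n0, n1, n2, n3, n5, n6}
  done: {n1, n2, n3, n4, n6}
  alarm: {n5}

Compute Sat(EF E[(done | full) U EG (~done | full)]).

Sat(done | full) = {n0, n1, n2, n3, n4, n5, n6}
Sat(~done) = {n0, n5}
Sat(~done | full) = {n0, n1, n2, n3, n5, n6}
EG (~done | full): greatest fixpoint, start Z0 = {n0, n1, n2, n3, n5, n6}, keep only states in Sat with some successor in Z. Z1 = {n0, n1, n3, n5, n6}; fixed.
Sat(EG (~done | full)) = {n0, n1, n3, n5, n6}
E[(done | full) U EG (~done | full)]: least fixpoint, start Z0 = Sat(EG (~done | full)) = {n0, n1, n3, n5, n6}, add states in Sat(done | full) with some successor in Z. Already a fixed point.
Sat(E[(done | full) U EG (~done | full)]) = {n0, n1, n3, n5, n6}
EF E[(done | full) U EG (~done | full)]: least fixpoint, start Z0 = {n0, n1, n3, n5, n6}, add states with some successor in Z. Already a fixed point.
Sat(EF E[(done | full) U EG (~done | full)]) = {n0, n1, n3, n5, n6}

{n0, n1, n3, n5, n6}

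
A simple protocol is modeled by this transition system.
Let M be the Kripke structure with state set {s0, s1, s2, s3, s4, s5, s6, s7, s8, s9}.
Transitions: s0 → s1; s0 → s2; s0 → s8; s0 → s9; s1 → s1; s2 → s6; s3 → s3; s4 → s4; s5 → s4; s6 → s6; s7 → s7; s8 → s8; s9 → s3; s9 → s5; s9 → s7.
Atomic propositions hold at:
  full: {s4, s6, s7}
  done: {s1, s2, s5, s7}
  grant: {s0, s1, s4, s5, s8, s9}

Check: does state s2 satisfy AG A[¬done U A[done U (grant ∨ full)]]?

Sat(¬done) = {s0, s3, s4, s6, s8, s9}
Sat(grant ∨ full) = {s0, s1, s4, s5, s6, s7, s8, s9}
A[done U (grant ∨ full)]: least fixpoint, start Z0 = Sat((grant ∨ full)) = {s0, s1, s4, s5, s6, s7, s8, s9}, add states in Sat(done) with every successor in Z. Z1 = {s0, s1, s2, s4, s5, s6, s7, s8, s9}; fixed.
Sat(A[done U (grant ∨ full)]) = {s0, s1, s2, s4, s5, s6, s7, s8, s9}
A[¬done U A[done U (grant ∨ full)]]: least fixpoint, start Z0 = Sat(A[done U (grant ∨ full)]) = {s0, s1, s2, s4, s5, s6, s7, s8, s9}, add states in Sat(¬done) with every successor in Z. Already a fixed point.
Sat(A[¬done U A[done U (grant ∨ full)]]) = {s0, s1, s2, s4, s5, s6, s7, s8, s9}
AG A[¬done U A[done U (grant ∨ full)]]: greatest fixpoint, start Z0 = {s0, s1, s2, s4, s5, s6, s7, s8, s9}, keep only states in Sat with every successor in Z. Z1 = {s0, s1, s2, s4, s5, s6, s7, s8}; Z2 = {s1, s2, s4, s5, s6, s7, s8}; fixed.
Sat(AG A[¬done U A[done U (grant ∨ full)]]) = {s1, s2, s4, s5, s6, s7, s8}
s2 ∈ Sat(AG A[¬done U A[done U (grant ∨ full)]]) = {s1, s2, s4, s5, s6, s7, s8}, so the formula holds at s2.

Yes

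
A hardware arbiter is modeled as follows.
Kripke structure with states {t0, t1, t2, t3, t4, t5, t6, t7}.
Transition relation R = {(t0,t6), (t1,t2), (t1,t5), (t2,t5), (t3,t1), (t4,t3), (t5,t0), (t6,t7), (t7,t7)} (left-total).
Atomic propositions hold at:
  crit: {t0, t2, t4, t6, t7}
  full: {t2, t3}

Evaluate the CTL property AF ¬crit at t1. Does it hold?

Sat(¬crit) = {t1, t3, t5}
AF ¬crit: least fixpoint, start Z0 = {t1, t3, t5}, add states with every successor in Z. Z1 = {t1, t2, t3, t4, t5}; fixed.
Sat(AF ¬crit) = {t1, t2, t3, t4, t5}
t1 ∈ Sat(AF ¬crit) = {t1, t2, t3, t4, t5}, so the formula holds at t1.

Yes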